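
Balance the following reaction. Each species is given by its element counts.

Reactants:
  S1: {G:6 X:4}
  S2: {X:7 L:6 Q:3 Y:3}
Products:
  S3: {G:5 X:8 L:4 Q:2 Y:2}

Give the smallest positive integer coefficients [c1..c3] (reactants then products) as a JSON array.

Coefficients: [5, 4, 6]

G: 5·6+4·0 = 30 | 6·5 = 30
X: 5·4+4·7 = 48 | 6·8 = 48
L: 5·0+4·6 = 24 | 6·4 = 24
Q: 5·0+4·3 = 12 | 6·2 = 12
Y: 5·0+4·3 = 12 | 6·2 = 12
gcd(5,4,6) = 1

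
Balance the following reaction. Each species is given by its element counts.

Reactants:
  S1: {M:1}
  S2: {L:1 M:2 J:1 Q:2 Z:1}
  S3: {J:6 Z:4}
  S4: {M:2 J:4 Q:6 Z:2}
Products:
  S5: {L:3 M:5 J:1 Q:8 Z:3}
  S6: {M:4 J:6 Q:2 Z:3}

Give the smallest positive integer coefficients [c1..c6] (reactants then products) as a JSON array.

L: 5·0+3·1+1·0+1·0 = 3 | 1·3+2·0 = 3
M: 5·1+3·2+1·0+1·2 = 13 | 1·5+2·4 = 13
J: 5·0+3·1+1·6+1·4 = 13 | 1·1+2·6 = 13
Q: 5·0+3·2+1·0+1·6 = 12 | 1·8+2·2 = 12
Z: 5·0+3·1+1·4+1·2 = 9 | 1·3+2·3 = 9
gcd(5,3,1,1,1,2) = 1

Coefficients: [5, 3, 1, 1, 1, 2]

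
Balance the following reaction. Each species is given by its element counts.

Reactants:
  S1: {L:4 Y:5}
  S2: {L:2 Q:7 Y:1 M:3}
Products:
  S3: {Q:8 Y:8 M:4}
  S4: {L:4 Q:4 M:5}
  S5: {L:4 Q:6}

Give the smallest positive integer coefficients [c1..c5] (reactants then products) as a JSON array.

Coefficients: [2, 6, 2, 2, 3]

L: 2·4+6·2 = 20 | 2·0+2·4+3·4 = 20
Q: 2·0+6·7 = 42 | 2·8+2·4+3·6 = 42
Y: 2·5+6·1 = 16 | 2·8+2·0+3·0 = 16
M: 2·0+6·3 = 18 | 2·4+2·5+3·0 = 18
gcd(2,6,2,2,3) = 1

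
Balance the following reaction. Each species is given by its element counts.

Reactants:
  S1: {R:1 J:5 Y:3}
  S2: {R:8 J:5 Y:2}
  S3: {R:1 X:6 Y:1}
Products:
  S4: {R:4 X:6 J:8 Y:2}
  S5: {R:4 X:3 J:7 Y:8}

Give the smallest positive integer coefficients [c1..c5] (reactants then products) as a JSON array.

R: 5·1+1·8+3·1 = 16 | 2·4+2·4 = 16
X: 5·0+1·0+3·6 = 18 | 2·6+2·3 = 18
J: 5·5+1·5+3·0 = 30 | 2·8+2·7 = 30
Y: 5·3+1·2+3·1 = 20 | 2·2+2·8 = 20
gcd(5,1,3,2,2) = 1

Coefficients: [5, 1, 3, 2, 2]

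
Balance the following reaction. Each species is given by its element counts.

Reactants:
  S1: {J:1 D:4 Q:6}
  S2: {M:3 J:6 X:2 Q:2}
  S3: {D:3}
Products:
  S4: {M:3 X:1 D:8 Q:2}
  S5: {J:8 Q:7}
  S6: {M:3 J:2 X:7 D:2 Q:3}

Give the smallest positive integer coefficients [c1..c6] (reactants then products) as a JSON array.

Coefficients: [6, 6, 6, 5, 5, 1]

M: 6·0+6·3+6·0 = 18 | 5·3+5·0+1·3 = 18
J: 6·1+6·6+6·0 = 42 | 5·0+5·8+1·2 = 42
X: 6·0+6·2+6·0 = 12 | 5·1+5·0+1·7 = 12
D: 6·4+6·0+6·3 = 42 | 5·8+5·0+1·2 = 42
Q: 6·6+6·2+6·0 = 48 | 5·2+5·7+1·3 = 48
gcd(6,6,6,5,5,1) = 1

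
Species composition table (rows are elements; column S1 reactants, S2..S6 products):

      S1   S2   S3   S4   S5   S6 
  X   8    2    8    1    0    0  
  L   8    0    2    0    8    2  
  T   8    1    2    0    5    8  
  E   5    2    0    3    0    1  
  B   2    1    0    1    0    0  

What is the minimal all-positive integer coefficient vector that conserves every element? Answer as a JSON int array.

X: 5·8 = 40 | 6·2+3·8+4·1+4·0+1·0 = 40
L: 5·8 = 40 | 6·0+3·2+4·0+4·8+1·2 = 40
T: 5·8 = 40 | 6·1+3·2+4·0+4·5+1·8 = 40
E: 5·5 = 25 | 6·2+3·0+4·3+4·0+1·1 = 25
B: 5·2 = 10 | 6·1+3·0+4·1+4·0+1·0 = 10
gcd(5,6,3,4,4,1) = 1

Coefficients: [5, 6, 3, 4, 4, 1]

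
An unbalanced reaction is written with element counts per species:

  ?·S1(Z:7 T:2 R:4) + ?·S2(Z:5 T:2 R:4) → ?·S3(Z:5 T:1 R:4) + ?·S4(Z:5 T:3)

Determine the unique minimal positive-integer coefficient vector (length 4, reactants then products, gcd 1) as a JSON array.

Coefficients: [5, 1, 6, 2]

Z: 5·7+1·5 = 40 | 6·5+2·5 = 40
T: 5·2+1·2 = 12 | 6·1+2·3 = 12
R: 5·4+1·4 = 24 | 6·4+2·0 = 24
gcd(5,1,6,2) = 1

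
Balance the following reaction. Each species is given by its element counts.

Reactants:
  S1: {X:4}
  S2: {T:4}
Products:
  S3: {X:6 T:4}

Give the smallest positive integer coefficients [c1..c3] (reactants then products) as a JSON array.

X: 3·4+2·0 = 12 | 2·6 = 12
T: 3·0+2·4 = 8 | 2·4 = 8
gcd(3,2,2) = 1

Coefficients: [3, 2, 2]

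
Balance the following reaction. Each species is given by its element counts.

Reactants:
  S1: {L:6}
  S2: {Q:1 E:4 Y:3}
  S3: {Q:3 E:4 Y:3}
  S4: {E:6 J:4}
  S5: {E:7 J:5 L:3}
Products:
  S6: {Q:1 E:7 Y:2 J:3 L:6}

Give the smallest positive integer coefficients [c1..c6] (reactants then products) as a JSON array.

Q: 5·0+3·1+1·3+2·0+2·0 = 6 | 6·1 = 6
E: 5·0+3·4+1·4+2·6+2·7 = 42 | 6·7 = 42
Y: 5·0+3·3+1·3+2·0+2·0 = 12 | 6·2 = 12
J: 5·0+3·0+1·0+2·4+2·5 = 18 | 6·3 = 18
L: 5·6+3·0+1·0+2·0+2·3 = 36 | 6·6 = 36
gcd(5,3,1,2,2,6) = 1

Coefficients: [5, 3, 1, 2, 2, 6]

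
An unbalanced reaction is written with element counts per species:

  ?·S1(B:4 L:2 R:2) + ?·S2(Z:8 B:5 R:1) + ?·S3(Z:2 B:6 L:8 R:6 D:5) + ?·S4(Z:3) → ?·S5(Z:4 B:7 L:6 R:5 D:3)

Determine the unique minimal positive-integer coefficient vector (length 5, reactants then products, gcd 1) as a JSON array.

Coefficients: [3, 1, 3, 2, 5]

Z: 3·0+1·8+3·2+2·3 = 20 | 5·4 = 20
B: 3·4+1·5+3·6+2·0 = 35 | 5·7 = 35
L: 3·2+1·0+3·8+2·0 = 30 | 5·6 = 30
R: 3·2+1·1+3·6+2·0 = 25 | 5·5 = 25
D: 3·0+1·0+3·5+2·0 = 15 | 5·3 = 15
gcd(3,1,3,2,5) = 1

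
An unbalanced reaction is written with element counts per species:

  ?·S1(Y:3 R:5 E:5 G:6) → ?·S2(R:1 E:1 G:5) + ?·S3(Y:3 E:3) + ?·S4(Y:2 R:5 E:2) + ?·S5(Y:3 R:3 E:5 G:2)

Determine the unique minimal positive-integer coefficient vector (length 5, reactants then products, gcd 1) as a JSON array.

Coefficients: [6, 6, 1, 3, 3]

Y: 6·3 = 18 | 6·0+1·3+3·2+3·3 = 18
R: 6·5 = 30 | 6·1+1·0+3·5+3·3 = 30
E: 6·5 = 30 | 6·1+1·3+3·2+3·5 = 30
G: 6·6 = 36 | 6·5+1·0+3·0+3·2 = 36
gcd(6,6,1,3,3) = 1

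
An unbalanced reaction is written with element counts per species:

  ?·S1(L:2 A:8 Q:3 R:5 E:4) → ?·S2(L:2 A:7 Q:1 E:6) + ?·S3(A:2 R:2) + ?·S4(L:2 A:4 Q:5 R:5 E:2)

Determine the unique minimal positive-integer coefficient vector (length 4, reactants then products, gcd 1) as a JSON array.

Coefficients: [4, 2, 5, 2]

L: 4·2 = 8 | 2·2+5·0+2·2 = 8
A: 4·8 = 32 | 2·7+5·2+2·4 = 32
Q: 4·3 = 12 | 2·1+5·0+2·5 = 12
R: 4·5 = 20 | 2·0+5·2+2·5 = 20
E: 4·4 = 16 | 2·6+5·0+2·2 = 16
gcd(4,2,5,2) = 1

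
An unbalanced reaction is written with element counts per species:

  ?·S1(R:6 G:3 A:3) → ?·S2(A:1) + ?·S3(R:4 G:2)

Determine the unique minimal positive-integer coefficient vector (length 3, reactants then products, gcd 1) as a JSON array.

R: 2·6 = 12 | 6·0+3·4 = 12
G: 2·3 = 6 | 6·0+3·2 = 6
A: 2·3 = 6 | 6·1+3·0 = 6
gcd(2,6,3) = 1

Coefficients: [2, 6, 3]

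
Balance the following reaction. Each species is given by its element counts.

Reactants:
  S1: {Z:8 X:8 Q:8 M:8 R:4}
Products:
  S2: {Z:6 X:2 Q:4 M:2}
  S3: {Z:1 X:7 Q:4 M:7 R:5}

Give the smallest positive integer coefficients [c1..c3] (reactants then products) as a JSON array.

Coefficients: [5, 6, 4]

Z: 5·8 = 40 | 6·6+4·1 = 40
X: 5·8 = 40 | 6·2+4·7 = 40
Q: 5·8 = 40 | 6·4+4·4 = 40
M: 5·8 = 40 | 6·2+4·7 = 40
R: 5·4 = 20 | 6·0+4·5 = 20
gcd(5,6,4) = 1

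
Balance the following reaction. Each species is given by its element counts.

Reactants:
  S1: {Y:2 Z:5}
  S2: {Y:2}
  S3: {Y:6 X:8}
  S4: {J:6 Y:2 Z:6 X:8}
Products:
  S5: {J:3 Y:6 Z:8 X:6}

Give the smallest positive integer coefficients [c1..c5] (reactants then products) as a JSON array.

Coefficients: [4, 3, 1, 2, 4]

J: 4·0+3·0+1·0+2·6 = 12 | 4·3 = 12
Y: 4·2+3·2+1·6+2·2 = 24 | 4·6 = 24
Z: 4·5+3·0+1·0+2·6 = 32 | 4·8 = 32
X: 4·0+3·0+1·8+2·8 = 24 | 4·6 = 24
gcd(4,3,1,2,4) = 1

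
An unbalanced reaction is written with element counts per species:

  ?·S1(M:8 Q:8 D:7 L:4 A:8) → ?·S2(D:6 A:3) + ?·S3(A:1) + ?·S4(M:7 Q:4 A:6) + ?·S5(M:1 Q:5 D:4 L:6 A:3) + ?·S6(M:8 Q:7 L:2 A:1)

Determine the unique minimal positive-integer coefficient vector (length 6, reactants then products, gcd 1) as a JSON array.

M: 6·8 = 48 | 5·0+3·0+3·7+3·1+3·8 = 48
Q: 6·8 = 48 | 5·0+3·0+3·4+3·5+3·7 = 48
D: 6·7 = 42 | 5·6+3·0+3·0+3·4+3·0 = 42
L: 6·4 = 24 | 5·0+3·0+3·0+3·6+3·2 = 24
A: 6·8 = 48 | 5·3+3·1+3·6+3·3+3·1 = 48
gcd(6,5,3,3,3,3) = 1

Coefficients: [6, 5, 3, 3, 3, 3]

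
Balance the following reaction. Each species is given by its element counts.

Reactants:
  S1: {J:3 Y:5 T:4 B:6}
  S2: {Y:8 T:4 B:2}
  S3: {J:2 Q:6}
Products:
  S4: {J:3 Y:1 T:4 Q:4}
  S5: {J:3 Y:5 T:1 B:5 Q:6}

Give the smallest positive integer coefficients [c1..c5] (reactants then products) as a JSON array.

Coefficients: [3, 1, 6, 3, 4]

J: 3·3+1·0+6·2 = 21 | 3·3+4·3 = 21
Y: 3·5+1·8+6·0 = 23 | 3·1+4·5 = 23
T: 3·4+1·4+6·0 = 16 | 3·4+4·1 = 16
B: 3·6+1·2+6·0 = 20 | 3·0+4·5 = 20
Q: 3·0+1·0+6·6 = 36 | 3·4+4·6 = 36
gcd(3,1,6,3,4) = 1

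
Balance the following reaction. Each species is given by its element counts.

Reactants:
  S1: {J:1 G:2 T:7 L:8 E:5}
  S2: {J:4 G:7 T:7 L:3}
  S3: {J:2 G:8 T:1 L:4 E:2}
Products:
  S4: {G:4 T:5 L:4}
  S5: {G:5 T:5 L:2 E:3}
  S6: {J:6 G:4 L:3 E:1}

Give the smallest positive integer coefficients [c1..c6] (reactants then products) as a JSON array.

J: 2·1+4·4+3·2 = 24 | 5·0+4·0+4·6 = 24
G: 2·2+4·7+3·8 = 56 | 5·4+4·5+4·4 = 56
T: 2·7+4·7+3·1 = 45 | 5·5+4·5+4·0 = 45
L: 2·8+4·3+3·4 = 40 | 5·4+4·2+4·3 = 40
E: 2·5+4·0+3·2 = 16 | 5·0+4·3+4·1 = 16
gcd(2,4,3,5,4,4) = 1

Coefficients: [2, 4, 3, 5, 4, 4]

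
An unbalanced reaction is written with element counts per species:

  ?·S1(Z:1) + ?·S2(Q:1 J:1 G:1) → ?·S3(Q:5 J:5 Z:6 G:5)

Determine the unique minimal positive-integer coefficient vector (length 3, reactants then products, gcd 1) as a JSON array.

Q: 6·0+5·1 = 5 | 1·5 = 5
J: 6·0+5·1 = 5 | 1·5 = 5
Z: 6·1+5·0 = 6 | 1·6 = 6
G: 6·0+5·1 = 5 | 1·5 = 5
gcd(6,5,1) = 1

Coefficients: [6, 5, 1]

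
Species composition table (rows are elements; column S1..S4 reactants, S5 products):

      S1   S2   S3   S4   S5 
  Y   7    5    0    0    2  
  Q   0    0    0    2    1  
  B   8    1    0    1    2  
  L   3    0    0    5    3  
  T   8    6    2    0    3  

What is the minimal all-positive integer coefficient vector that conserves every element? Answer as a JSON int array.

Y: 1·7+1·5+2·0+3·0 = 12 | 6·2 = 12
Q: 1·0+1·0+2·0+3·2 = 6 | 6·1 = 6
B: 1·8+1·1+2·0+3·1 = 12 | 6·2 = 12
L: 1·3+1·0+2·0+3·5 = 18 | 6·3 = 18
T: 1·8+1·6+2·2+3·0 = 18 | 6·3 = 18
gcd(1,1,2,3,6) = 1

Coefficients: [1, 1, 2, 3, 6]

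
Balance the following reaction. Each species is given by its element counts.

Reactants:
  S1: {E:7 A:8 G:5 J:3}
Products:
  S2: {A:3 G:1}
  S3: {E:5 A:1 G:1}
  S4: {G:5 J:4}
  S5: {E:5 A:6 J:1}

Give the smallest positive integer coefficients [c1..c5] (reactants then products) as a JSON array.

E: 5·7 = 35 | 6·0+4·5+3·0+3·5 = 35
A: 5·8 = 40 | 6·3+4·1+3·0+3·6 = 40
G: 5·5 = 25 | 6·1+4·1+3·5+3·0 = 25
J: 5·3 = 15 | 6·0+4·0+3·4+3·1 = 15
gcd(5,6,4,3,3) = 1

Coefficients: [5, 6, 4, 3, 3]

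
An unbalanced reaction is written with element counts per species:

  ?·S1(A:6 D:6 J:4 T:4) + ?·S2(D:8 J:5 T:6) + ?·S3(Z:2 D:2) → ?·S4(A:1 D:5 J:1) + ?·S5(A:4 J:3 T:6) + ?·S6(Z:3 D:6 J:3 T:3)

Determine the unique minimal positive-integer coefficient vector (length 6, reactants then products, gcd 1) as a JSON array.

Z: 3·0+3·0+6·2 = 12 | 6·0+3·0+4·3 = 12
A: 3·6+3·0+6·0 = 18 | 6·1+3·4+4·0 = 18
D: 3·6+3·8+6·2 = 54 | 6·5+3·0+4·6 = 54
J: 3·4+3·5+6·0 = 27 | 6·1+3·3+4·3 = 27
T: 3·4+3·6+6·0 = 30 | 6·0+3·6+4·3 = 30
gcd(3,3,6,6,3,4) = 1

Coefficients: [3, 3, 6, 6, 3, 4]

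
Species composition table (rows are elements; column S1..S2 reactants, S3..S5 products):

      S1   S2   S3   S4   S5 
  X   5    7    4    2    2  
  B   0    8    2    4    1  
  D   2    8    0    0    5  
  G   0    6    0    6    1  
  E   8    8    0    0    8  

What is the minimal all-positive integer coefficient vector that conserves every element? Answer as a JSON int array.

X: 3·5+3·7 = 36 | 5·4+2·2+6·2 = 36
B: 3·0+3·8 = 24 | 5·2+2·4+6·1 = 24
D: 3·2+3·8 = 30 | 5·0+2·0+6·5 = 30
G: 3·0+3·6 = 18 | 5·0+2·6+6·1 = 18
E: 3·8+3·8 = 48 | 5·0+2·0+6·8 = 48
gcd(3,3,5,2,6) = 1

Coefficients: [3, 3, 5, 2, 6]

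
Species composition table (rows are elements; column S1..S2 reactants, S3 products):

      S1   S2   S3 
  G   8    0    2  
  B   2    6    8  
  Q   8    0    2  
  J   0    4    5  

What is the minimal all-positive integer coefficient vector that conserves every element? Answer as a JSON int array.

Coefficients: [1, 5, 4]

G: 1·8+5·0 = 8 | 4·2 = 8
B: 1·2+5·6 = 32 | 4·8 = 32
Q: 1·8+5·0 = 8 | 4·2 = 8
J: 1·0+5·4 = 20 | 4·5 = 20
gcd(1,5,4) = 1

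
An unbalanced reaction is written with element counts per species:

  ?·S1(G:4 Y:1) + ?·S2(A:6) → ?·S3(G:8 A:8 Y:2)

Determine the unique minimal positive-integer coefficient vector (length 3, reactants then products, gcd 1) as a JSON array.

Coefficients: [6, 4, 3]

G: 6·4+4·0 = 24 | 3·8 = 24
A: 6·0+4·6 = 24 | 3·8 = 24
Y: 6·1+4·0 = 6 | 3·2 = 6
gcd(6,4,3) = 1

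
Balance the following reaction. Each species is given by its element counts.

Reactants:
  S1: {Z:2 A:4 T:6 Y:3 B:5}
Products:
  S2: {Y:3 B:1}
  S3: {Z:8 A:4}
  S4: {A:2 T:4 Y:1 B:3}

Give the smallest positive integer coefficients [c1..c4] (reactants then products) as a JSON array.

Z: 4·2 = 8 | 2·0+1·8+6·0 = 8
A: 4·4 = 16 | 2·0+1·4+6·2 = 16
T: 4·6 = 24 | 2·0+1·0+6·4 = 24
Y: 4·3 = 12 | 2·3+1·0+6·1 = 12
B: 4·5 = 20 | 2·1+1·0+6·3 = 20
gcd(4,2,1,6) = 1

Coefficients: [4, 2, 1, 6]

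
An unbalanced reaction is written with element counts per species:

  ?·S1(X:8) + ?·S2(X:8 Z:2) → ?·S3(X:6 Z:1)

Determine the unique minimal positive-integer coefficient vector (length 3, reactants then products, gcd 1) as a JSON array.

X: 1·8+2·8 = 24 | 4·6 = 24
Z: 1·0+2·2 = 4 | 4·1 = 4
gcd(1,2,4) = 1

Coefficients: [1, 2, 4]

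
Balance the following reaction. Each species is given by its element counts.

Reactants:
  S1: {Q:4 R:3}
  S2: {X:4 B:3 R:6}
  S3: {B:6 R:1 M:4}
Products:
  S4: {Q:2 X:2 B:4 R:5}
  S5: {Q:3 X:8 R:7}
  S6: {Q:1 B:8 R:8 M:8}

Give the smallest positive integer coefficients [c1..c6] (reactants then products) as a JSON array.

Q: 3·4+4·0+2·0 = 12 | 4·2+1·3+1·1 = 12
X: 3·0+4·4+2·0 = 16 | 4·2+1·8+1·0 = 16
B: 3·0+4·3+2·6 = 24 | 4·4+1·0+1·8 = 24
R: 3·3+4·6+2·1 = 35 | 4·5+1·7+1·8 = 35
M: 3·0+4·0+2·4 = 8 | 4·0+1·0+1·8 = 8
gcd(3,4,2,4,1,1) = 1

Coefficients: [3, 4, 2, 4, 1, 1]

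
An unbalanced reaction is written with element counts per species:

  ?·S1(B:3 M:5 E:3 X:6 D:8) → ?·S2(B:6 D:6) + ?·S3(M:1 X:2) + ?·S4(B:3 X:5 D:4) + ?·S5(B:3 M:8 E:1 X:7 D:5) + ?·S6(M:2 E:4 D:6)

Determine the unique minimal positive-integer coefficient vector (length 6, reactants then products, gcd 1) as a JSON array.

B: 6·3 = 18 | 1·6+6·0+2·3+2·3+4·0 = 18
M: 6·5 = 30 | 1·0+6·1+2·0+2·8+4·2 = 30
E: 6·3 = 18 | 1·0+6·0+2·0+2·1+4·4 = 18
X: 6·6 = 36 | 1·0+6·2+2·5+2·7+4·0 = 36
D: 6·8 = 48 | 1·6+6·0+2·4+2·5+4·6 = 48
gcd(6,1,6,2,2,4) = 1

Coefficients: [6, 1, 6, 2, 2, 4]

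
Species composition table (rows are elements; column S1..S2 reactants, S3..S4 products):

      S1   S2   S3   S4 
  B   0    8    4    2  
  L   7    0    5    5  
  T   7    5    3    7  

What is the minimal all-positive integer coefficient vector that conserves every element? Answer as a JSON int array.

Coefficients: [5, 2, 1, 6]

B: 5·0+2·8 = 16 | 1·4+6·2 = 16
L: 5·7+2·0 = 35 | 1·5+6·5 = 35
T: 5·7+2·5 = 45 | 1·3+6·7 = 45
gcd(5,2,1,6) = 1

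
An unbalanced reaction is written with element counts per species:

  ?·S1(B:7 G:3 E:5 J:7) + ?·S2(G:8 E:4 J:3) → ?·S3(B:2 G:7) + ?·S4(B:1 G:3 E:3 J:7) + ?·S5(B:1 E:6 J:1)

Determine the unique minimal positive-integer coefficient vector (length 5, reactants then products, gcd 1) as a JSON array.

B: 3·7+6·0 = 21 | 6·2+5·1+4·1 = 21
G: 3·3+6·8 = 57 | 6·7+5·3+4·0 = 57
E: 3·5+6·4 = 39 | 6·0+5·3+4·6 = 39
J: 3·7+6·3 = 39 | 6·0+5·7+4·1 = 39
gcd(3,6,6,5,4) = 1

Coefficients: [3, 6, 6, 5, 4]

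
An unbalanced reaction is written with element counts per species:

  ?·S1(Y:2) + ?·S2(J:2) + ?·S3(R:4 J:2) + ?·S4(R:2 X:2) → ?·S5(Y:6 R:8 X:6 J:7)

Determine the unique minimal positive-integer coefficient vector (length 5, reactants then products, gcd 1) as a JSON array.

Y: 6·2+6·0+1·0+6·0 = 12 | 2·6 = 12
R: 6·0+6·0+1·4+6·2 = 16 | 2·8 = 16
X: 6·0+6·0+1·0+6·2 = 12 | 2·6 = 12
J: 6·0+6·2+1·2+6·0 = 14 | 2·7 = 14
gcd(6,6,1,6,2) = 1

Coefficients: [6, 6, 1, 6, 2]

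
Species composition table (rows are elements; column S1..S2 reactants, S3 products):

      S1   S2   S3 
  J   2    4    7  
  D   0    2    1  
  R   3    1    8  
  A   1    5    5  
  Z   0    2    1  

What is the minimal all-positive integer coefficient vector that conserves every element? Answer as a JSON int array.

Coefficients: [5, 1, 2]

J: 5·2+1·4 = 14 | 2·7 = 14
D: 5·0+1·2 = 2 | 2·1 = 2
R: 5·3+1·1 = 16 | 2·8 = 16
A: 5·1+1·5 = 10 | 2·5 = 10
Z: 5·0+1·2 = 2 | 2·1 = 2
gcd(5,1,2) = 1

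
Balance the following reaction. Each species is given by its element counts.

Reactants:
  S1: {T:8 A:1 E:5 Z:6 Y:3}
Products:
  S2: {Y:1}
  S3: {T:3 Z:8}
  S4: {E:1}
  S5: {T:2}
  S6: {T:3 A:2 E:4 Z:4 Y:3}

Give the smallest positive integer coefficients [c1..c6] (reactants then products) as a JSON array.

T: 2·8 = 16 | 3·0+1·3+6·0+5·2+1·3 = 16
A: 2·1 = 2 | 3·0+1·0+6·0+5·0+1·2 = 2
E: 2·5 = 10 | 3·0+1·0+6·1+5·0+1·4 = 10
Z: 2·6 = 12 | 3·0+1·8+6·0+5·0+1·4 = 12
Y: 2·3 = 6 | 3·1+1·0+6·0+5·0+1·3 = 6
gcd(2,3,1,6,5,1) = 1

Coefficients: [2, 3, 1, 6, 5, 1]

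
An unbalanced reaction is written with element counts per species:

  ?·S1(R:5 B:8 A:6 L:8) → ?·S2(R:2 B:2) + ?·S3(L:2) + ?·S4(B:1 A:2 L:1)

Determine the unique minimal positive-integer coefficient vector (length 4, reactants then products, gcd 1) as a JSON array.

Coefficients: [2, 5, 5, 6]

R: 2·5 = 10 | 5·2+5·0+6·0 = 10
B: 2·8 = 16 | 5·2+5·0+6·1 = 16
A: 2·6 = 12 | 5·0+5·0+6·2 = 12
L: 2·8 = 16 | 5·0+5·2+6·1 = 16
gcd(2,5,5,6) = 1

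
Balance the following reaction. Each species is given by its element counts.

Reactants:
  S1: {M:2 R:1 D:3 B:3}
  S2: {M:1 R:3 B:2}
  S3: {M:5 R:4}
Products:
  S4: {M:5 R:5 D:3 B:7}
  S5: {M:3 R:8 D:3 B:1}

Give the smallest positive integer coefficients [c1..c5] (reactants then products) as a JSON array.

Coefficients: [4, 5, 1, 3, 1]

M: 4·2+5·1+1·5 = 18 | 3·5+1·3 = 18
R: 4·1+5·3+1·4 = 23 | 3·5+1·8 = 23
D: 4·3+5·0+1·0 = 12 | 3·3+1·3 = 12
B: 4·3+5·2+1·0 = 22 | 3·7+1·1 = 22
gcd(4,5,1,3,1) = 1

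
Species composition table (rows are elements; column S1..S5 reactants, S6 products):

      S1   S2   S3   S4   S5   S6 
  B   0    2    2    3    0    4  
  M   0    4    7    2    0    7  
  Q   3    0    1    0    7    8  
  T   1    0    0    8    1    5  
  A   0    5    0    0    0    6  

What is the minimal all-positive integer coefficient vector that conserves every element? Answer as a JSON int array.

B: 6·0+6·2+1·2+2·3+3·0 = 20 | 5·4 = 20
M: 6·0+6·4+1·7+2·2+3·0 = 35 | 5·7 = 35
Q: 6·3+6·0+1·1+2·0+3·7 = 40 | 5·8 = 40
T: 6·1+6·0+1·0+2·8+3·1 = 25 | 5·5 = 25
A: 6·0+6·5+1·0+2·0+3·0 = 30 | 5·6 = 30
gcd(6,6,1,2,3,5) = 1

Coefficients: [6, 6, 1, 2, 3, 5]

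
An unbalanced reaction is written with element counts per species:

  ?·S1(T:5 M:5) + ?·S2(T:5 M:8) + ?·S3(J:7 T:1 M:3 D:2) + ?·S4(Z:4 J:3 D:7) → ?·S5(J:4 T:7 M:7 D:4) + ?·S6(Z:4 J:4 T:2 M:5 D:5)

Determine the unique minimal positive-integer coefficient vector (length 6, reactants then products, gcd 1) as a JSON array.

Coefficients: [4, 3, 3, 5, 4, 5]

Z: 4·0+3·0+3·0+5·4 = 20 | 4·0+5·4 = 20
J: 4·0+3·0+3·7+5·3 = 36 | 4·4+5·4 = 36
T: 4·5+3·5+3·1+5·0 = 38 | 4·7+5·2 = 38
M: 4·5+3·8+3·3+5·0 = 53 | 4·7+5·5 = 53
D: 4·0+3·0+3·2+5·7 = 41 | 4·4+5·5 = 41
gcd(4,3,3,5,4,5) = 1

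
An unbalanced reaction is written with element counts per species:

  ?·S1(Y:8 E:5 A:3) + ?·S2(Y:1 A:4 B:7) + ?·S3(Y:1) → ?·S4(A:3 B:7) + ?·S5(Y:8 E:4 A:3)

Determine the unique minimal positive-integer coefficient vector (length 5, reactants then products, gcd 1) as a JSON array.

Coefficients: [4, 3, 5, 3, 5]

Y: 4·8+3·1+5·1 = 40 | 3·0+5·8 = 40
E: 4·5+3·0+5·0 = 20 | 3·0+5·4 = 20
A: 4·3+3·4+5·0 = 24 | 3·3+5·3 = 24
B: 4·0+3·7+5·0 = 21 | 3·7+5·0 = 21
gcd(4,3,5,3,5) = 1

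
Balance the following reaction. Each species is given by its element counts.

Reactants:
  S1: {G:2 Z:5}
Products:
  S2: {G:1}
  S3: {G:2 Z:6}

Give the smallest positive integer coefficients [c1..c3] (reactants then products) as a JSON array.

Coefficients: [6, 2, 5]

G: 6·2 = 12 | 2·1+5·2 = 12
Z: 6·5 = 30 | 2·0+5·6 = 30
gcd(6,2,5) = 1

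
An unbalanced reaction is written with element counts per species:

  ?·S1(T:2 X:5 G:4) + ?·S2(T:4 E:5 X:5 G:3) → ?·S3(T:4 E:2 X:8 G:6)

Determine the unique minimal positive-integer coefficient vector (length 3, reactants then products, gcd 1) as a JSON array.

T: 6·2+2·4 = 20 | 5·4 = 20
E: 6·0+2·5 = 10 | 5·2 = 10
X: 6·5+2·5 = 40 | 5·8 = 40
G: 6·4+2·3 = 30 | 5·6 = 30
gcd(6,2,5) = 1

Coefficients: [6, 2, 5]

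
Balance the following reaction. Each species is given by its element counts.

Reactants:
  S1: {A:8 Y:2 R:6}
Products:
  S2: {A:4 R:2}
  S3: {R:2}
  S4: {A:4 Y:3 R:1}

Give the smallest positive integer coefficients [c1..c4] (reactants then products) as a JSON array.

A: 3·8 = 24 | 4·4+4·0+2·4 = 24
Y: 3·2 = 6 | 4·0+4·0+2·3 = 6
R: 3·6 = 18 | 4·2+4·2+2·1 = 18
gcd(3,4,4,2) = 1

Coefficients: [3, 4, 4, 2]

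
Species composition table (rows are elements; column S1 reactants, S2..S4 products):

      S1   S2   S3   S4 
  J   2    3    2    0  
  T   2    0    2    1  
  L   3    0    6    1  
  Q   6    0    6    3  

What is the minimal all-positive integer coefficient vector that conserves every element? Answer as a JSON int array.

J: 4·2 = 8 | 2·3+1·2+6·0 = 8
T: 4·2 = 8 | 2·0+1·2+6·1 = 8
L: 4·3 = 12 | 2·0+1·6+6·1 = 12
Q: 4·6 = 24 | 2·0+1·6+6·3 = 24
gcd(4,2,1,6) = 1

Coefficients: [4, 2, 1, 6]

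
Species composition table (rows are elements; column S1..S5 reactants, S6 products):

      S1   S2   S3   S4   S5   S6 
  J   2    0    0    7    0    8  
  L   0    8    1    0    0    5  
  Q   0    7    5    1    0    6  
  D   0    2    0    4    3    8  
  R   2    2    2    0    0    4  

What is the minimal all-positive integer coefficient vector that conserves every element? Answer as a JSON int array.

J: 6·2+3·0+1·0+4·7+6·0 = 40 | 5·8 = 40
L: 6·0+3·8+1·1+4·0+6·0 = 25 | 5·5 = 25
Q: 6·0+3·7+1·5+4·1+6·0 = 30 | 5·6 = 30
D: 6·0+3·2+1·0+4·4+6·3 = 40 | 5·8 = 40
R: 6·2+3·2+1·2+4·0+6·0 = 20 | 5·4 = 20
gcd(6,3,1,4,6,5) = 1

Coefficients: [6, 3, 1, 4, 6, 5]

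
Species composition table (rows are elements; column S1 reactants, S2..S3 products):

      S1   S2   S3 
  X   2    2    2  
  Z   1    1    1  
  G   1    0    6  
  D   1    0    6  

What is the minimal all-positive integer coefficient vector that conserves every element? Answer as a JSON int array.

Coefficients: [6, 5, 1]

X: 6·2 = 12 | 5·2+1·2 = 12
Z: 6·1 = 6 | 5·1+1·1 = 6
G: 6·1 = 6 | 5·0+1·6 = 6
D: 6·1 = 6 | 5·0+1·6 = 6
gcd(6,5,1) = 1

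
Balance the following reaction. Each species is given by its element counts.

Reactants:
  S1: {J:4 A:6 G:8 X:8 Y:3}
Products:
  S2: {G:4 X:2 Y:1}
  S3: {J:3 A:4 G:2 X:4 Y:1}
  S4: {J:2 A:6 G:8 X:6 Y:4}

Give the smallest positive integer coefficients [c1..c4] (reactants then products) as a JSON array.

Coefficients: [5, 5, 6, 1]

J: 5·4 = 20 | 5·0+6·3+1·2 = 20
A: 5·6 = 30 | 5·0+6·4+1·6 = 30
G: 5·8 = 40 | 5·4+6·2+1·8 = 40
X: 5·8 = 40 | 5·2+6·4+1·6 = 40
Y: 5·3 = 15 | 5·1+6·1+1·4 = 15
gcd(5,5,6,1) = 1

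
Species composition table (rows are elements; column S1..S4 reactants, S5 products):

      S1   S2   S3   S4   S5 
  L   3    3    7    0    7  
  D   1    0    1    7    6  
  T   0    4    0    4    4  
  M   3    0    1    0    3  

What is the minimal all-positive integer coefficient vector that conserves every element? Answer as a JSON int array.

L: 5·3+2·3+3·7+4·0 = 42 | 6·7 = 42
D: 5·1+2·0+3·1+4·7 = 36 | 6·6 = 36
T: 5·0+2·4+3·0+4·4 = 24 | 6·4 = 24
M: 5·3+2·0+3·1+4·0 = 18 | 6·3 = 18
gcd(5,2,3,4,6) = 1

Coefficients: [5, 2, 3, 4, 6]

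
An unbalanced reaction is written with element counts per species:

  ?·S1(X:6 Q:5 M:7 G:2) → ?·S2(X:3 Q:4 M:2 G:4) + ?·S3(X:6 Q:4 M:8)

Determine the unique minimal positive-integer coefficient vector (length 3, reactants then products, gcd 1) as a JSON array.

X: 4·6 = 24 | 2·3+3·6 = 24
Q: 4·5 = 20 | 2·4+3·4 = 20
M: 4·7 = 28 | 2·2+3·8 = 28
G: 4·2 = 8 | 2·4+3·0 = 8
gcd(4,2,3) = 1

Coefficients: [4, 2, 3]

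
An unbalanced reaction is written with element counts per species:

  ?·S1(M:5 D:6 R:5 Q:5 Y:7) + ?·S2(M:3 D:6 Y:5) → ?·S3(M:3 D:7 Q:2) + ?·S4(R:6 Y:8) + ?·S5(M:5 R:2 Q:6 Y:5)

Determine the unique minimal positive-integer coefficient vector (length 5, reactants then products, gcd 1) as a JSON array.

M: 6·5+1·3 = 33 | 6·3+4·0+3·5 = 33
D: 6·6+1·6 = 42 | 6·7+4·0+3·0 = 42
R: 6·5+1·0 = 30 | 6·0+4·6+3·2 = 30
Q: 6·5+1·0 = 30 | 6·2+4·0+3·6 = 30
Y: 6·7+1·5 = 47 | 6·0+4·8+3·5 = 47
gcd(6,1,6,4,3) = 1

Coefficients: [6, 1, 6, 4, 3]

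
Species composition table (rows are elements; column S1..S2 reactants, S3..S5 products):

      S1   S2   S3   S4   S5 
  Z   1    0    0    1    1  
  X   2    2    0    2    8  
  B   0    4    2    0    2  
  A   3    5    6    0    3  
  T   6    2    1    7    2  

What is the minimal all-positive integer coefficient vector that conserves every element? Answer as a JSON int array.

Z: 6·1+3·0 = 6 | 5·0+5·1+1·1 = 6
X: 6·2+3·2 = 18 | 5·0+5·2+1·8 = 18
B: 6·0+3·4 = 12 | 5·2+5·0+1·2 = 12
A: 6·3+3·5 = 33 | 5·6+5·0+1·3 = 33
T: 6·6+3·2 = 42 | 5·1+5·7+1·2 = 42
gcd(6,3,5,5,1) = 1

Coefficients: [6, 3, 5, 5, 1]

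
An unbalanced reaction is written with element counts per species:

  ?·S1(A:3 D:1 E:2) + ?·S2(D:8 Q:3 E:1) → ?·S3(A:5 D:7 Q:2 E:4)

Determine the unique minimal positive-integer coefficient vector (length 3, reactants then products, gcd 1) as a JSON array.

A: 5·3+2·0 = 15 | 3·5 = 15
D: 5·1+2·8 = 21 | 3·7 = 21
Q: 5·0+2·3 = 6 | 3·2 = 6
E: 5·2+2·1 = 12 | 3·4 = 12
gcd(5,2,3) = 1

Coefficients: [5, 2, 3]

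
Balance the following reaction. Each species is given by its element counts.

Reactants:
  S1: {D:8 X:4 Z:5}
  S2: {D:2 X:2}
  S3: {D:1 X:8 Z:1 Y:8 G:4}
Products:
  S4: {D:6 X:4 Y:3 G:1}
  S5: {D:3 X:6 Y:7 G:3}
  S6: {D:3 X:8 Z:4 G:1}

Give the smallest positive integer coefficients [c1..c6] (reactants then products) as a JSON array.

Coefficients: [1, 5, 3, 1, 3, 2]

D: 1·8+5·2+3·1 = 21 | 1·6+3·3+2·3 = 21
X: 1·4+5·2+3·8 = 38 | 1·4+3·6+2·8 = 38
Z: 1·5+5·0+3·1 = 8 | 1·0+3·0+2·4 = 8
Y: 1·0+5·0+3·8 = 24 | 1·3+3·7+2·0 = 24
G: 1·0+5·0+3·4 = 12 | 1·1+3·3+2·1 = 12
gcd(1,5,3,1,3,2) = 1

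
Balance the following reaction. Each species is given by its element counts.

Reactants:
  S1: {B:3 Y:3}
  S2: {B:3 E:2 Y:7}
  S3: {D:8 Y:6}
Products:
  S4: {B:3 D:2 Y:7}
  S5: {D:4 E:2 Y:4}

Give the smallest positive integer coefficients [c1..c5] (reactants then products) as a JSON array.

B: 1·3+5·3+4·0 = 18 | 6·3+5·0 = 18
D: 1·0+5·0+4·8 = 32 | 6·2+5·4 = 32
E: 1·0+5·2+4·0 = 10 | 6·0+5·2 = 10
Y: 1·3+5·7+4·6 = 62 | 6·7+5·4 = 62
gcd(1,5,4,6,5) = 1

Coefficients: [1, 5, 4, 6, 5]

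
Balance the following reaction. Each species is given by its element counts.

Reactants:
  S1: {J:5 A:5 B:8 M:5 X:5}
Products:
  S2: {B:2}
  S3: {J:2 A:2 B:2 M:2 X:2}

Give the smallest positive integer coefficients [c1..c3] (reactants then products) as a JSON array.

Coefficients: [2, 3, 5]

J: 2·5 = 10 | 3·0+5·2 = 10
A: 2·5 = 10 | 3·0+5·2 = 10
B: 2·8 = 16 | 3·2+5·2 = 16
M: 2·5 = 10 | 3·0+5·2 = 10
X: 2·5 = 10 | 3·0+5·2 = 10
gcd(2,3,5) = 1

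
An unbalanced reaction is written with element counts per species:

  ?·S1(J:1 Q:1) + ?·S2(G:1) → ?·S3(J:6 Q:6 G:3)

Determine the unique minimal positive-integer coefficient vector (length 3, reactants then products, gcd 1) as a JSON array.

J: 6·1+3·0 = 6 | 1·6 = 6
Q: 6·1+3·0 = 6 | 1·6 = 6
G: 6·0+3·1 = 3 | 1·3 = 3
gcd(6,3,1) = 1

Coefficients: [6, 3, 1]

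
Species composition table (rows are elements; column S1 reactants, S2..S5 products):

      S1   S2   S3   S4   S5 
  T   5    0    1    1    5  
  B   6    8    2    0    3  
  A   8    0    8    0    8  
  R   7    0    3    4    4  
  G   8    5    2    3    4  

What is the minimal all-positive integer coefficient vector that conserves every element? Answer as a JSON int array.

Coefficients: [5, 2, 1, 4, 4]

T: 5·5 = 25 | 2·0+1·1+4·1+4·5 = 25
B: 5·6 = 30 | 2·8+1·2+4·0+4·3 = 30
A: 5·8 = 40 | 2·0+1·8+4·0+4·8 = 40
R: 5·7 = 35 | 2·0+1·3+4·4+4·4 = 35
G: 5·8 = 40 | 2·5+1·2+4·3+4·4 = 40
gcd(5,2,1,4,4) = 1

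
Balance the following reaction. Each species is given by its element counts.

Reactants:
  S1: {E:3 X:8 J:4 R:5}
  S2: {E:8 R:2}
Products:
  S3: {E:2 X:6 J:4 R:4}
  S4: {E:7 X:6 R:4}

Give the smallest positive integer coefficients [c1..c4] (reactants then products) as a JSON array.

Coefficients: [6, 1, 6, 2]

E: 6·3+1·8 = 26 | 6·2+2·7 = 26
X: 6·8+1·0 = 48 | 6·6+2·6 = 48
J: 6·4+1·0 = 24 | 6·4+2·0 = 24
R: 6·5+1·2 = 32 | 6·4+2·4 = 32
gcd(6,1,6,2) = 1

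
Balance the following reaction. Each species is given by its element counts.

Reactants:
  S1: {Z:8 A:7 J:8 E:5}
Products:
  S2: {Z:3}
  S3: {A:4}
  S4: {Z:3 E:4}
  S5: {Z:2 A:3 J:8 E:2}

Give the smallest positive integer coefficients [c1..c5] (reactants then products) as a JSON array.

Z: 4·8 = 32 | 5·3+4·0+3·3+4·2 = 32
A: 4·7 = 28 | 5·0+4·4+3·0+4·3 = 28
J: 4·8 = 32 | 5·0+4·0+3·0+4·8 = 32
E: 4·5 = 20 | 5·0+4·0+3·4+4·2 = 20
gcd(4,5,4,3,4) = 1

Coefficients: [4, 5, 4, 3, 4]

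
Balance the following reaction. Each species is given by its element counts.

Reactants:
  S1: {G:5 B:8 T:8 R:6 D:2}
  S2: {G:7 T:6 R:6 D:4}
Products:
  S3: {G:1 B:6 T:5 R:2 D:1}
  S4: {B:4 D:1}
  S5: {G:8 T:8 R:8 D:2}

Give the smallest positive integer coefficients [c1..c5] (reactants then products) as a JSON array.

G: 6·5+2·7 = 44 | 4·1+6·0+5·8 = 44
B: 6·8+2·0 = 48 | 4·6+6·4+5·0 = 48
T: 6·8+2·6 = 60 | 4·5+6·0+5·8 = 60
R: 6·6+2·6 = 48 | 4·2+6·0+5·8 = 48
D: 6·2+2·4 = 20 | 4·1+6·1+5·2 = 20
gcd(6,2,4,6,5) = 1

Coefficients: [6, 2, 4, 6, 5]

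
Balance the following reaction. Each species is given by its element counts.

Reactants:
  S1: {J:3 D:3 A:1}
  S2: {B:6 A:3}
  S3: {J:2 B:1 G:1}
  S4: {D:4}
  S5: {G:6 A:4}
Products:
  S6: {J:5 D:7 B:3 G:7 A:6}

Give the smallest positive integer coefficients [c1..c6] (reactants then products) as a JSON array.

Coefficients: [3, 1, 3, 3, 3, 3]

J: 3·3+1·0+3·2+3·0+3·0 = 15 | 3·5 = 15
D: 3·3+1·0+3·0+3·4+3·0 = 21 | 3·7 = 21
B: 3·0+1·6+3·1+3·0+3·0 = 9 | 3·3 = 9
G: 3·0+1·0+3·1+3·0+3·6 = 21 | 3·7 = 21
A: 3·1+1·3+3·0+3·0+3·4 = 18 | 3·6 = 18
gcd(3,1,3,3,3,3) = 1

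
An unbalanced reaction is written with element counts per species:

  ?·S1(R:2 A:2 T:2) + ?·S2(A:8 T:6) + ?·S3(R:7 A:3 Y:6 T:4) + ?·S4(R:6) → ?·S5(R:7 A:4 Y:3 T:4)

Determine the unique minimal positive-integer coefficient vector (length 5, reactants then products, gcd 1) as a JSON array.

R: 1·2+1·0+2·7+2·6 = 28 | 4·7 = 28
A: 1·2+1·8+2·3+2·0 = 16 | 4·4 = 16
Y: 1·0+1·0+2·6+2·0 = 12 | 4·3 = 12
T: 1·2+1·6+2·4+2·0 = 16 | 4·4 = 16
gcd(1,1,2,2,4) = 1

Coefficients: [1, 1, 2, 2, 4]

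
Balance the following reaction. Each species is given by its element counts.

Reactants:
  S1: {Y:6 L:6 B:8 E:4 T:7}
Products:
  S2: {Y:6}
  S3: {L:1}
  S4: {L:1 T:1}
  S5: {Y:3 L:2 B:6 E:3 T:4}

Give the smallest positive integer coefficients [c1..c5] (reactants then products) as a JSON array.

Y: 3·6 = 18 | 1·6+5·0+5·0+4·3 = 18
L: 3·6 = 18 | 1·0+5·1+5·1+4·2 = 18
B: 3·8 = 24 | 1·0+5·0+5·0+4·6 = 24
E: 3·4 = 12 | 1·0+5·0+5·0+4·3 = 12
T: 3·7 = 21 | 1·0+5·0+5·1+4·4 = 21
gcd(3,1,5,5,4) = 1

Coefficients: [3, 1, 5, 5, 4]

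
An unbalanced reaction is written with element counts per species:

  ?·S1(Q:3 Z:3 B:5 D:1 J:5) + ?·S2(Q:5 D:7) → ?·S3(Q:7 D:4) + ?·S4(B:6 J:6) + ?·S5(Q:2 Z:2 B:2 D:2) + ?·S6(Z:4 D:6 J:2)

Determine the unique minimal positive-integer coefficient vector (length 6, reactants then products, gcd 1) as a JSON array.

Coefficients: [6, 6, 6, 4, 3, 3]

Q: 6·3+6·5 = 48 | 6·7+4·0+3·2+3·0 = 48
Z: 6·3+6·0 = 18 | 6·0+4·0+3·2+3·4 = 18
B: 6·5+6·0 = 30 | 6·0+4·6+3·2+3·0 = 30
D: 6·1+6·7 = 48 | 6·4+4·0+3·2+3·6 = 48
J: 6·5+6·0 = 30 | 6·0+4·6+3·0+3·2 = 30
gcd(6,6,6,4,3,3) = 1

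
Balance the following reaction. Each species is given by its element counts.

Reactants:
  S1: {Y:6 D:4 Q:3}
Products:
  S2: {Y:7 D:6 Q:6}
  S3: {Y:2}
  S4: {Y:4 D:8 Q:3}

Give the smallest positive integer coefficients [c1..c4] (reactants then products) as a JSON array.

Coefficients: [5, 2, 6, 1]

Y: 5·6 = 30 | 2·7+6·2+1·4 = 30
D: 5·4 = 20 | 2·6+6·0+1·8 = 20
Q: 5·3 = 15 | 2·6+6·0+1·3 = 15
gcd(5,2,6,1) = 1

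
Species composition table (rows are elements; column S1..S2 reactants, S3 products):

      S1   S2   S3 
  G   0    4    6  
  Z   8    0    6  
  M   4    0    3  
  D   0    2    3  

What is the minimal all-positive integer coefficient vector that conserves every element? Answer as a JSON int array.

G: 3·0+6·4 = 24 | 4·6 = 24
Z: 3·8+6·0 = 24 | 4·6 = 24
M: 3·4+6·0 = 12 | 4·3 = 12
D: 3·0+6·2 = 12 | 4·3 = 12
gcd(3,6,4) = 1

Coefficients: [3, 6, 4]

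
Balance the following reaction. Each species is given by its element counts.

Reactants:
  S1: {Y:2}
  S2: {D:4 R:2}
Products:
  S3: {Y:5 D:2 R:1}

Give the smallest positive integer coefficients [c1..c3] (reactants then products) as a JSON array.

Y: 5·2+1·0 = 10 | 2·5 = 10
D: 5·0+1·4 = 4 | 2·2 = 4
R: 5·0+1·2 = 2 | 2·1 = 2
gcd(5,1,2) = 1

Coefficients: [5, 1, 2]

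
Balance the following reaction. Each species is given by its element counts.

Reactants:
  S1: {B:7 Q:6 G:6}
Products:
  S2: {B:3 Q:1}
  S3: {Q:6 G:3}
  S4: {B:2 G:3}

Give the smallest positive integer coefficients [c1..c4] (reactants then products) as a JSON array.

B: 4·7 = 28 | 6·3+3·0+5·2 = 28
Q: 4·6 = 24 | 6·1+3·6+5·0 = 24
G: 4·6 = 24 | 6·0+3·3+5·3 = 24
gcd(4,6,3,5) = 1

Coefficients: [4, 6, 3, 5]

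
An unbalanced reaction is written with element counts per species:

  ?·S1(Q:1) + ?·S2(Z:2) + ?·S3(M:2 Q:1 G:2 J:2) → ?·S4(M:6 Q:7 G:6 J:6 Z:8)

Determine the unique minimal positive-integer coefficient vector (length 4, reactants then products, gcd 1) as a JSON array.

M: 4·0+4·0+3·2 = 6 | 1·6 = 6
Q: 4·1+4·0+3·1 = 7 | 1·7 = 7
G: 4·0+4·0+3·2 = 6 | 1·6 = 6
J: 4·0+4·0+3·2 = 6 | 1·6 = 6
Z: 4·0+4·2+3·0 = 8 | 1·8 = 8
gcd(4,4,3,1) = 1

Coefficients: [4, 4, 3, 1]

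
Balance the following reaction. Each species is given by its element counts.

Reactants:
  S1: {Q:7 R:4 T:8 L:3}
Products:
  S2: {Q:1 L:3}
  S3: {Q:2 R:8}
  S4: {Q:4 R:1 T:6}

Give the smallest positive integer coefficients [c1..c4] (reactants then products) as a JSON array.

Coefficients: [3, 3, 1, 4]

Q: 3·7 = 21 | 3·1+1·2+4·4 = 21
R: 3·4 = 12 | 3·0+1·8+4·1 = 12
T: 3·8 = 24 | 3·0+1·0+4·6 = 24
L: 3·3 = 9 | 3·3+1·0+4·0 = 9
gcd(3,3,1,4) = 1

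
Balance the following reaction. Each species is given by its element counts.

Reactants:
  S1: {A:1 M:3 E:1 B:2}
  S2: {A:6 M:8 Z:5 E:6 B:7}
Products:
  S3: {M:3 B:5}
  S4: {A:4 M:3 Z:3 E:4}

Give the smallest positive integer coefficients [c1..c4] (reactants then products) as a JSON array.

A: 2·1+3·6 = 20 | 5·0+5·4 = 20
M: 2·3+3·8 = 30 | 5·3+5·3 = 30
Z: 2·0+3·5 = 15 | 5·0+5·3 = 15
E: 2·1+3·6 = 20 | 5·0+5·4 = 20
B: 2·2+3·7 = 25 | 5·5+5·0 = 25
gcd(2,3,5,5) = 1

Coefficients: [2, 3, 5, 5]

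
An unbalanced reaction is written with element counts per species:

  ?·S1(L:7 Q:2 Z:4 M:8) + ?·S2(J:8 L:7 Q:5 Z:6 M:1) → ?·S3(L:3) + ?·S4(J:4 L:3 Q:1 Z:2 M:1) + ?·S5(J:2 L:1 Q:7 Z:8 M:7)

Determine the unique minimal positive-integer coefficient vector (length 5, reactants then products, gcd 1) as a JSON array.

J: 2·0+3·8 = 24 | 6·0+5·4+2·2 = 24
L: 2·7+3·7 = 35 | 6·3+5·3+2·1 = 35
Q: 2·2+3·5 = 19 | 6·0+5·1+2·7 = 19
Z: 2·4+3·6 = 26 | 6·0+5·2+2·8 = 26
M: 2·8+3·1 = 19 | 6·0+5·1+2·7 = 19
gcd(2,3,6,5,2) = 1

Coefficients: [2, 3, 6, 5, 2]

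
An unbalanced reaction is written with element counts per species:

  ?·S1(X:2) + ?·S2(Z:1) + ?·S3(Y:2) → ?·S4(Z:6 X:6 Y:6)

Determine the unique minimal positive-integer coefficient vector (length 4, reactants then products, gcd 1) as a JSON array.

Coefficients: [3, 6, 3, 1]

Z: 3·0+6·1+3·0 = 6 | 1·6 = 6
X: 3·2+6·0+3·0 = 6 | 1·6 = 6
Y: 3·0+6·0+3·2 = 6 | 1·6 = 6
gcd(3,6,3,1) = 1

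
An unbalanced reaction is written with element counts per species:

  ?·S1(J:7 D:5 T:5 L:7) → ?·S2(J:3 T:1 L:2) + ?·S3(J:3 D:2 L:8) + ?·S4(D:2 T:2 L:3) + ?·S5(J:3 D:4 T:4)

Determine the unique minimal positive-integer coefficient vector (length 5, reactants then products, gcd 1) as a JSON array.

Coefficients: [6, 6, 3, 2, 5]

J: 6·7 = 42 | 6·3+3·3+2·0+5·3 = 42
D: 6·5 = 30 | 6·0+3·2+2·2+5·4 = 30
T: 6·5 = 30 | 6·1+3·0+2·2+5·4 = 30
L: 6·7 = 42 | 6·2+3·8+2·3+5·0 = 42
gcd(6,6,3,2,5) = 1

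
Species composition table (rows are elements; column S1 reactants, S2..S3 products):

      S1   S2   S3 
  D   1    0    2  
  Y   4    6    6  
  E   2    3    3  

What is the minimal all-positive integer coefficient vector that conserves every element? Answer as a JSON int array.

Coefficients: [6, 1, 3]

D: 6·1 = 6 | 1·0+3·2 = 6
Y: 6·4 = 24 | 1·6+3·6 = 24
E: 6·2 = 12 | 1·3+3·3 = 12
gcd(6,1,3) = 1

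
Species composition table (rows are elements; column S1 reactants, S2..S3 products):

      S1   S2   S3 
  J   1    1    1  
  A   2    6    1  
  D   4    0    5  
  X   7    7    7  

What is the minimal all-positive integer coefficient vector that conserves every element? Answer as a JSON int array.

Coefficients: [5, 1, 4]

J: 5·1 = 5 | 1·1+4·1 = 5
A: 5·2 = 10 | 1·6+4·1 = 10
D: 5·4 = 20 | 1·0+4·5 = 20
X: 5·7 = 35 | 1·7+4·7 = 35
gcd(5,1,4) = 1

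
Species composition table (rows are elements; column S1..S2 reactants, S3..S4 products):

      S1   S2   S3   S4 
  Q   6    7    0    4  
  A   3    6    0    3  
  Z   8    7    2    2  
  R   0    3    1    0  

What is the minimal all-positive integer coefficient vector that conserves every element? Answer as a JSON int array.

Q: 1·6+2·7 = 20 | 6·0+5·4 = 20
A: 1·3+2·6 = 15 | 6·0+5·3 = 15
Z: 1·8+2·7 = 22 | 6·2+5·2 = 22
R: 1·0+2·3 = 6 | 6·1+5·0 = 6
gcd(1,2,6,5) = 1

Coefficients: [1, 2, 6, 5]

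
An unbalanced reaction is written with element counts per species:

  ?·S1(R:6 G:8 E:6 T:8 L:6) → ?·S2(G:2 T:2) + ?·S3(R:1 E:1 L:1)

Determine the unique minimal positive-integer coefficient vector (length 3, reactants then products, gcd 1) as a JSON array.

R: 1·6 = 6 | 4·0+6·1 = 6
G: 1·8 = 8 | 4·2+6·0 = 8
E: 1·6 = 6 | 4·0+6·1 = 6
T: 1·8 = 8 | 4·2+6·0 = 8
L: 1·6 = 6 | 4·0+6·1 = 6
gcd(1,4,6) = 1

Coefficients: [1, 4, 6]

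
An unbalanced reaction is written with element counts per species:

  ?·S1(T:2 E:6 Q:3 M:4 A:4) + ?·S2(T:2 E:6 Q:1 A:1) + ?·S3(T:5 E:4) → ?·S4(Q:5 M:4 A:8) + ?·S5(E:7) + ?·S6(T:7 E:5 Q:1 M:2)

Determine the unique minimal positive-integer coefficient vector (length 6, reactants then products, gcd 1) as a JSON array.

Coefficients: [5, 4, 2, 3, 6, 4]

T: 5·2+4·2+2·5 = 28 | 3·0+6·0+4·7 = 28
E: 5·6+4·6+2·4 = 62 | 3·0+6·7+4·5 = 62
Q: 5·3+4·1+2·0 = 19 | 3·5+6·0+4·1 = 19
M: 5·4+4·0+2·0 = 20 | 3·4+6·0+4·2 = 20
A: 5·4+4·1+2·0 = 24 | 3·8+6·0+4·0 = 24
gcd(5,4,2,3,6,4) = 1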